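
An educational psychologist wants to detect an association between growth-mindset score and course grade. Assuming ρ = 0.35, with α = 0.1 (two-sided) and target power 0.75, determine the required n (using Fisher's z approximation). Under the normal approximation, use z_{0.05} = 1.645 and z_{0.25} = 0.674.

Fisher's z: C = ½·ln((1+r)/(1−r)) = ½·ln(2.0769) = 0.3654.
n = ((z_{α/2} + z_β)/C)² + 3.
(1.645 + 0.674) / 0.3654 = 2.319 / 0.3654 = 6.346.
n = 6.346² + 3 = 40.28 + 3 = 43.3.
Round up.

n = 44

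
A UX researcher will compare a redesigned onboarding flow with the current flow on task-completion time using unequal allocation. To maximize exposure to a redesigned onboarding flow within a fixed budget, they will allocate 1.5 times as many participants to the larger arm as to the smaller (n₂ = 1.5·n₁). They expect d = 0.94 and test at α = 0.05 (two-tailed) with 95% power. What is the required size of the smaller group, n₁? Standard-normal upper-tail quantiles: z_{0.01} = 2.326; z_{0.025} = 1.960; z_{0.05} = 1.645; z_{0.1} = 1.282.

With allocation ratio k = n₂/n₁ = 1.5, Var(x̄₁−x̄₂) = σ²(1/n₁ + 1/(k·n₁)) = σ²·(k+1)/(k·n₁).
So n₁ = (1 + 1/k)·((z_{α/2} + z_β)/d)² = 1.667 × (3.605/0.94)².
n₁ = 1.667 × 14.71 = 24.5.
Round up: n₁ = 25, giving n₂ = ⌈1.5 × 25⌉ = ⌈37.5⌉ = 38.

n₁ = 25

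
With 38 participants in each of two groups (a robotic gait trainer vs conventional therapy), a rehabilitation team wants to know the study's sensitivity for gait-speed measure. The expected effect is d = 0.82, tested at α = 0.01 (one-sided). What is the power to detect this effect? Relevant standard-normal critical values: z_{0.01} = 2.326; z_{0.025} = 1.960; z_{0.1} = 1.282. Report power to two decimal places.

For two equal groups, power = Φ(d·√(n/2) − z_{α}).
d·√(n/2) = 0.82 × √(38/2) = 0.82 × 4.359 = 3.574.
z_β = 3.574 − 2.326 = 1.248.
Power = Φ(1.248) = 0.894.

power ≈ 0.89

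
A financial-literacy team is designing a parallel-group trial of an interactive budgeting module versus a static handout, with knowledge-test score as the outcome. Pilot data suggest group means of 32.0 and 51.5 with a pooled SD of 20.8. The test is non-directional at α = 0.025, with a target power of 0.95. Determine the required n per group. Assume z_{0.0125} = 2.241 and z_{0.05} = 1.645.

Cohen's d = |M₁ − M₂| / SD_pooled = |32.0 − 51.5| / 20.8 = 19.5 / 20.8 = 0.938.
For two independent groups with equal n: n = 2·((z_{α/2} + z_β) / d)².
z_{α/2} + z_β = 2.241 + 1.645 = 3.886.
n = 2 × (3.886 / 0.938)² = 2 × 4.143² = 2 × 17.16 = 34.3.
Round up to the next whole participant.

n = 35 per group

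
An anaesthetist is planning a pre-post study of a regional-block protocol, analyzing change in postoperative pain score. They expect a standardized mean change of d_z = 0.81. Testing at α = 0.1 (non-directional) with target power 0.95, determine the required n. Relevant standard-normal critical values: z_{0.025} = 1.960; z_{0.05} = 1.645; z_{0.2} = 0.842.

For a paired (one-sample on differences) test: n = ((z_{α/2} + z_β) / d)².
z_{α/2} + z_β = 1.645 + 1.645 = 3.290.
n = (3.290 / 0.81)² = 4.062² = 16.50.
Round up.

n = 17 pairs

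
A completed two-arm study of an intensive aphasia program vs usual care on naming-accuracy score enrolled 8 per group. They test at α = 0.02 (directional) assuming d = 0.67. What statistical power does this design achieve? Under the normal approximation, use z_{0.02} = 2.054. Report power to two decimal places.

power ≈ 0.24

For two equal groups, power = Φ(d·√(n/2) − z_{α}).
d·√(n/2) = 0.67 × √(8/2) = 0.67 × 2.000 = 1.340.
z_β = 1.340 − 2.054 = -0.714.
Power = Φ(-0.714) = 0.238.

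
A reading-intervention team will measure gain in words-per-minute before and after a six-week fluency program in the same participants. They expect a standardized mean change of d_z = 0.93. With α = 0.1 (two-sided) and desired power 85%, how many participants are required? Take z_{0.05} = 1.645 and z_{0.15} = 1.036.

n = 9 pairs

For a paired (one-sample on differences) test: n = ((z_{α/2} + z_β) / d)².
z_{α/2} + z_β = 1.645 + 1.036 = 2.681.
n = (2.681 / 0.93)² = 2.883² = 8.31.
Round up.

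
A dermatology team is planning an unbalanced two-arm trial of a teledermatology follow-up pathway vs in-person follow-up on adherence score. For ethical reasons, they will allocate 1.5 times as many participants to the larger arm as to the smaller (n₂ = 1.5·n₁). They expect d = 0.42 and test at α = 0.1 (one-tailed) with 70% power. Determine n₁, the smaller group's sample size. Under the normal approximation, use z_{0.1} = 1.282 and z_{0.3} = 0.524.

n₁ = 31

With allocation ratio k = n₂/n₁ = 1.5, Var(x̄₁−x̄₂) = σ²(1/n₁ + 1/(k·n₁)) = σ²·(k+1)/(k·n₁).
So n₁ = (1 + 1/k)·((z_{α} + z_β)/d)² = 1.667 × (1.806/0.42)².
n₁ = 1.667 × 18.49 = 30.8.
Round up: n₁ = 31, giving n₂ = ⌈1.5 × 31⌉ = ⌈46.5⌉ = 47.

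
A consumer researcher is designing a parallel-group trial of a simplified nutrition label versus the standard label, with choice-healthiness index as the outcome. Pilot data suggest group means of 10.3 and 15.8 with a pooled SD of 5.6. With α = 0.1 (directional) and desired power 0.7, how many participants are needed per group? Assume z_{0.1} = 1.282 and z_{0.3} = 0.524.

Cohen's d = |M₁ − M₂| / SD_pooled = |10.3 − 15.8| / 5.6 = 5.5 / 5.6 = 0.982.
For two independent groups with equal n: n = 2·((z_{α} + z_β) / d)².
z_{α} + z_β = 1.282 + 0.524 = 1.806.
n = 2 × (1.806 / 0.982)² = 2 × 1.839² = 2 × 3.38 = 6.8.
Round up to the next whole participant.

n = 7 per group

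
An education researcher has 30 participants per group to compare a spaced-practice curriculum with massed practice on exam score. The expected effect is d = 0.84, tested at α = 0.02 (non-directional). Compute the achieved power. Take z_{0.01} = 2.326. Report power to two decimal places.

power ≈ 0.82

For two equal groups, power = Φ(d·√(n/2) − z_{α/2}).
d·√(n/2) = 0.84 × √(30/2) = 0.84 × 3.873 = 3.253.
z_β = 3.253 − 2.326 = 0.927.
Power = Φ(0.927) = 0.823.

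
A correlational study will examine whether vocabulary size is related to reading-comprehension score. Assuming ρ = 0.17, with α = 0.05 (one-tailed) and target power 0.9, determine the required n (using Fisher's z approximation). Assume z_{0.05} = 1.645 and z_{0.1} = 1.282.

n = 294

Fisher's z: C = ½·ln((1+r)/(1−r)) = ½·ln(1.4096) = 0.1717.
n = ((z_{α} + z_β)/C)² + 3.
(1.645 + 1.282) / 0.1717 = 2.927 / 0.1717 = 17.047.
n = 17.047² + 3 = 290.61 + 3 = 293.6.
Round up.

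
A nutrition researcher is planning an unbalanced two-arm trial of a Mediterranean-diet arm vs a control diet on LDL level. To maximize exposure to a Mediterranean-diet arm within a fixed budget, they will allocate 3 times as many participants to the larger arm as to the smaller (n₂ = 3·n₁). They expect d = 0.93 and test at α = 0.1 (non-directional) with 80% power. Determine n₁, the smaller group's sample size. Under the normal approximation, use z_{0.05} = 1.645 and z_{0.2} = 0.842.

With allocation ratio k = n₂/n₁ = 3, Var(x̄₁−x̄₂) = σ²(1/n₁ + 1/(k·n₁)) = σ²·(k+1)/(k·n₁).
So n₁ = (1 + 1/k)·((z_{α/2} + z_β)/d)² = 1.333 × (2.487/0.93)².
n₁ = 1.333 × 7.15 = 9.5.
Round up: n₁ = 10, giving n₂ = 3 × 10 = 30.

n₁ = 10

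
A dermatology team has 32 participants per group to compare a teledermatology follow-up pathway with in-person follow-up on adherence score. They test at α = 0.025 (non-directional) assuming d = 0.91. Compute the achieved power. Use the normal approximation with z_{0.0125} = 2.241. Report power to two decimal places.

power ≈ 0.92

For two equal groups, power = Φ(d·√(n/2) − z_{α/2}).
d·√(n/2) = 0.91 × √(32/2) = 0.91 × 4.000 = 3.640.
z_β = 3.640 − 2.241 = 1.399.
Power = Φ(1.399) = 0.919.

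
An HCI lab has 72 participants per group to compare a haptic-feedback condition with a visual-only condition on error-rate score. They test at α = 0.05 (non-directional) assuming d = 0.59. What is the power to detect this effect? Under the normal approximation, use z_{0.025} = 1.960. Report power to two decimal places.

power ≈ 0.94

For two equal groups, power = Φ(d·√(n/2) − z_{α/2}).
d·√(n/2) = 0.59 × √(72/2) = 0.59 × 6.000 = 3.540.
z_β = 3.540 − 1.960 = 1.580.
Power = Φ(1.580) = 0.943.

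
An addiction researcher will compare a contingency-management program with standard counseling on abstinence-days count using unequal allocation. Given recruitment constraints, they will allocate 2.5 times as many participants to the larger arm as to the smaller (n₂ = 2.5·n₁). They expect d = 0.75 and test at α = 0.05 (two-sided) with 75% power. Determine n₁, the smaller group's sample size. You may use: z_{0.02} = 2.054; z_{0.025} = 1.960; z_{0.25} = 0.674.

With allocation ratio k = n₂/n₁ = 2.5, Var(x̄₁−x̄₂) = σ²(1/n₁ + 1/(k·n₁)) = σ²·(k+1)/(k·n₁).
So n₁ = (1 + 1/k)·((z_{α/2} + z_β)/d)² = 1.400 × (2.634/0.75)².
n₁ = 1.400 × 12.33 = 17.3.
Round up: n₁ = 18, giving n₂ = 2.5 × 18 = 45.

n₁ = 18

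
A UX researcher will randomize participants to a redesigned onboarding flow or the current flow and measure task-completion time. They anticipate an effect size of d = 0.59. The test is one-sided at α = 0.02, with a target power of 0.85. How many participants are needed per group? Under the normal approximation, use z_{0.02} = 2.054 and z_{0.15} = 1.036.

For two independent groups with equal n: n = 2·((z_{α} + z_β) / d)².
z_{α} + z_β = 2.054 + 1.036 = 3.090.
n = 2 × (3.090 / 0.59)² = 2 × 5.237² = 2 × 27.43 = 54.9.
Round up to the next whole participant.

n = 55 per group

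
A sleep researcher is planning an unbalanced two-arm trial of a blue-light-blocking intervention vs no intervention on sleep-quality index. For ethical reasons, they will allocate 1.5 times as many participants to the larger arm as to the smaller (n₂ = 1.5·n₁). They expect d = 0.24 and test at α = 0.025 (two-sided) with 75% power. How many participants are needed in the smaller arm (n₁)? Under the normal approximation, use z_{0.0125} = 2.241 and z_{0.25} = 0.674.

n₁ = 246

With allocation ratio k = n₂/n₁ = 1.5, Var(x̄₁−x̄₂) = σ²(1/n₁ + 1/(k·n₁)) = σ²·(k+1)/(k·n₁).
So n₁ = (1 + 1/k)·((z_{α/2} + z_β)/d)² = 1.667 × (2.915/0.24)².
n₁ = 1.667 × 147.52 = 245.9.
Round up: n₁ = 246, giving n₂ = 1.5 × 246 = 369.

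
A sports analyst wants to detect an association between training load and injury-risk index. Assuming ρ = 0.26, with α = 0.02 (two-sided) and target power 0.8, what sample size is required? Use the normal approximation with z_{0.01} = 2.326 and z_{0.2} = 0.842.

n = 145

Fisher's z: C = ½·ln((1+r)/(1−r)) = ½·ln(1.7027) = 0.2661.
n = ((z_{α/2} + z_β)/C)² + 3.
(2.326 + 0.842) / 0.2661 = 3.168 / 0.2661 = 11.905.
n = 11.905² + 3 = 141.74 + 3 = 144.7.
Round up.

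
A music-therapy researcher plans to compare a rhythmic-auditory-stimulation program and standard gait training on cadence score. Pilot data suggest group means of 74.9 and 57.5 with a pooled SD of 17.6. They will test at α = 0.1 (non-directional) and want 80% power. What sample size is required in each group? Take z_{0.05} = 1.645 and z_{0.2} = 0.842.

Cohen's d = |M₁ − M₂| / SD_pooled = |74.9 − 57.5| / 17.6 = 17.4 / 17.6 = 0.989.
For two independent groups with equal n: n = 2·((z_{α/2} + z_β) / d)².
z_{α/2} + z_β = 1.645 + 0.842 = 2.487.
n = 2 × (2.487 / 0.989)² = 2 × 2.515² = 2 × 6.32 = 12.6.
Round up to the next whole participant.

n = 13 per group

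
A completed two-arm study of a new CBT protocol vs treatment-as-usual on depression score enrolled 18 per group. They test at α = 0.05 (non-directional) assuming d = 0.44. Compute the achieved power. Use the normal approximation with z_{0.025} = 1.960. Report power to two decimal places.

power ≈ 0.26

For two equal groups, power = Φ(d·√(n/2) − z_{α/2}).
d·√(n/2) = 0.44 × √(18/2) = 0.44 × 3.000 = 1.320.
z_β = 1.320 − 1.960 = -0.640.
Power = Φ(-0.640) = 0.261.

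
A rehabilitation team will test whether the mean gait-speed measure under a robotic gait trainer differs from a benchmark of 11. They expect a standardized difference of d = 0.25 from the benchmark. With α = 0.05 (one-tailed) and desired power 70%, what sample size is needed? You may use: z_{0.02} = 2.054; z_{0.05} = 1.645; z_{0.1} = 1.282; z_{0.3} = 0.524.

n = 76

For a one-sample test: n = ((z_{α} + z_β) / d)².
z_{α} + z_β = 1.645 + 0.524 = 2.169.
n = (2.169 / 0.25)² = 8.676² = 75.27.
Round up.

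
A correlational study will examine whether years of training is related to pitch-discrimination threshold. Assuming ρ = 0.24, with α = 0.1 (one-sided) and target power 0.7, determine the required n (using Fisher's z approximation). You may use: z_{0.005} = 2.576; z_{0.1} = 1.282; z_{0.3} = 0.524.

n = 58

Fisher's z: C = ½·ln((1+r)/(1−r)) = ½·ln(1.6316) = 0.2448.
n = ((z_{α} + z_β)/C)² + 3.
(1.282 + 0.524) / 0.2448 = 1.806 / 0.2448 = 7.377.
n = 7.377² + 3 = 54.43 + 3 = 57.4.
Round up.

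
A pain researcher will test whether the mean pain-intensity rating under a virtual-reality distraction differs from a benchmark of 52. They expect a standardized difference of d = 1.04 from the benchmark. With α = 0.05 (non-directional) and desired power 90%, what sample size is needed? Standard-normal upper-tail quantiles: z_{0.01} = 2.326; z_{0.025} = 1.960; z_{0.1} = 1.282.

For a one-sample test: n = ((z_{α/2} + z_β) / d)².
z_{α/2} + z_β = 1.960 + 1.282 = 3.242.
n = (3.242 / 1.04)² = 3.117² = 9.72.
Round up.

n = 10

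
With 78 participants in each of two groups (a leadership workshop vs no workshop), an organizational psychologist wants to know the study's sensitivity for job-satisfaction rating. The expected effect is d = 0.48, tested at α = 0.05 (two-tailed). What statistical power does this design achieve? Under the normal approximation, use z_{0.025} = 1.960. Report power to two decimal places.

power ≈ 0.85

For two equal groups, power = Φ(d·√(n/2) − z_{α/2}).
d·√(n/2) = 0.48 × √(78/2) = 0.48 × 6.245 = 2.998.
z_β = 2.998 − 1.960 = 1.038.
Power = Φ(1.038) = 0.850.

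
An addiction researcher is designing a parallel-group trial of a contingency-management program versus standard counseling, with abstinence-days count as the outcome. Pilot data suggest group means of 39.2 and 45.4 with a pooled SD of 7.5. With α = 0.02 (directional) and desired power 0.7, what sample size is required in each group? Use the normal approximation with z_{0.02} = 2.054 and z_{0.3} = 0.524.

Cohen's d = |M₁ − M₂| / SD_pooled = |39.2 − 45.4| / 7.5 = 6.2 / 7.5 = 0.827.
For two independent groups with equal n: n = 2·((z_{α} + z_β) / d)².
z_{α} + z_β = 2.054 + 0.524 = 2.578.
n = 2 × (2.578 / 0.827)² = 2 × 3.117² = 2 × 9.72 = 19.4.
Round up to the next whole participant.

n = 20 per group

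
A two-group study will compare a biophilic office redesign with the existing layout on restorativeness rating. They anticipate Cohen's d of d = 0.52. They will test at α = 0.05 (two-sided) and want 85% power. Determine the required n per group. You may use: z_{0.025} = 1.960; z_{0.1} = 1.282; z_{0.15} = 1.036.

n = 67 per group

For two independent groups with equal n: n = 2·((z_{α/2} + z_β) / d)².
z_{α/2} + z_β = 1.960 + 1.036 = 2.996.
n = 2 × (2.996 / 0.52)² = 2 × 5.762² = 2 × 33.20 = 66.4.
Round up to the next whole participant.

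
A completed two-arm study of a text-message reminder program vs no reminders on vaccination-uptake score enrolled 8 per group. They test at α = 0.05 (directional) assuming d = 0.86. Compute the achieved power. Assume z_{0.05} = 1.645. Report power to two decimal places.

For two equal groups, power = Φ(d·√(n/2) − z_{α}).
d·√(n/2) = 0.86 × √(8/2) = 0.86 × 2.000 = 1.720.
z_β = 1.720 − 1.645 = 0.075.
Power = Φ(0.075) = 0.530.

power ≈ 0.53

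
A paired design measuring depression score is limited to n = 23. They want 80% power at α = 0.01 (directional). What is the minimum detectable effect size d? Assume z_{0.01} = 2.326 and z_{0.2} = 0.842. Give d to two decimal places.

d_min ≈ 0.66

For a single sample (or paired design) of n = 23: d_min = (z_{α} + z_β)/√n.
z-sum = 2.326 + 0.842 = 3.168.
d_min = 3.168 / √23 = 3.168 / 4.796 = 0.661.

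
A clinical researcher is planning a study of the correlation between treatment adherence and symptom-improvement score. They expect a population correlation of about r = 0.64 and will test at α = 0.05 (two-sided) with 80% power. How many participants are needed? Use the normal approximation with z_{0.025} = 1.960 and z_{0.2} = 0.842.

n = 17

Fisher's z: C = ½·ln((1+r)/(1−r)) = ½·ln(4.5556) = 0.7582.
n = ((z_{α/2} + z_β)/C)² + 3.
(1.960 + 0.842) / 0.7582 = 2.802 / 0.7582 = 3.696.
n = 3.696² + 3 = 13.66 + 3 = 16.7.
Round up.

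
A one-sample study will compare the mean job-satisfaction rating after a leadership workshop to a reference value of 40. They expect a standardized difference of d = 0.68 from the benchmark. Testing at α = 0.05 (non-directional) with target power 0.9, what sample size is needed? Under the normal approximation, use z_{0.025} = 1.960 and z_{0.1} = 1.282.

n = 23

For a one-sample test: n = ((z_{α/2} + z_β) / d)².
z_{α/2} + z_β = 1.960 + 1.282 = 3.242.
n = (3.242 / 0.68)² = 4.768² = 22.73.
Round up.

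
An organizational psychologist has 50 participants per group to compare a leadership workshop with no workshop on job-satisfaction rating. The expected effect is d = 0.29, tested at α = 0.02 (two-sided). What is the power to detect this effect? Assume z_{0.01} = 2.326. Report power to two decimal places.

power ≈ 0.19

For two equal groups, power = Φ(d·√(n/2) − z_{α/2}).
d·√(n/2) = 0.29 × √(50/2) = 0.29 × 5.000 = 1.450.
z_β = 1.450 − 2.326 = -0.876.
Power = Φ(-0.876) = 0.191.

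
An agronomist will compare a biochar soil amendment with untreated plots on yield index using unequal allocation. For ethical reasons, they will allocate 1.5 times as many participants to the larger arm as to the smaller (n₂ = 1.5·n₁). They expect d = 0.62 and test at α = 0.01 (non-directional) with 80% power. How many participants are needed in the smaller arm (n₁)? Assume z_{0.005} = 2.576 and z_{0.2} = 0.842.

n₁ = 51

With allocation ratio k = n₂/n₁ = 1.5, Var(x̄₁−x̄₂) = σ²(1/n₁ + 1/(k·n₁)) = σ²·(k+1)/(k·n₁).
So n₁ = (1 + 1/k)·((z_{α/2} + z_β)/d)² = 1.667 × (3.418/0.62)².
n₁ = 1.667 × 30.39 = 50.7.
Round up: n₁ = 51, giving n₂ = ⌈1.5 × 51⌉ = ⌈76.5⌉ = 77.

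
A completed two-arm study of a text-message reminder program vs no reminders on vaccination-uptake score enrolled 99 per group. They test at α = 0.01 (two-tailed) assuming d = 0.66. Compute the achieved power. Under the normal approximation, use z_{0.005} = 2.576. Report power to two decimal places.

power ≈ 0.98

For two equal groups, power = Φ(d·√(n/2) − z_{α/2}).
d·√(n/2) = 0.66 × √(99/2) = 0.66 × 7.036 = 4.644.
z_β = 4.644 − 2.576 = 2.068.
Power = Φ(2.068) = 0.981.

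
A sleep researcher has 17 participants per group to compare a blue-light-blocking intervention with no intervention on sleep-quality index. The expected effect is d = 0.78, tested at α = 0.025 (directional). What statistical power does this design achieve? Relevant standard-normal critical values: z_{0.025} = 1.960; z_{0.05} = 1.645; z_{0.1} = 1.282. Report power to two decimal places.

power ≈ 0.62

For two equal groups, power = Φ(d·√(n/2) − z_{α}).
d·√(n/2) = 0.78 × √(17/2) = 0.78 × 2.915 = 2.274.
z_β = 2.274 − 1.960 = 0.314.
Power = Φ(0.314) = 0.623.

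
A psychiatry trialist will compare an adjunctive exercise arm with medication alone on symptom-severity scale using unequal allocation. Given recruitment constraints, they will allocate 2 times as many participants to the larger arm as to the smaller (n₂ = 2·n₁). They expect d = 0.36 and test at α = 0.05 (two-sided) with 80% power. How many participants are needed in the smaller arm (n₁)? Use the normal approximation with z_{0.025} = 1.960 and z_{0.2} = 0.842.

With allocation ratio k = n₂/n₁ = 2, Var(x̄₁−x̄₂) = σ²(1/n₁ + 1/(k·n₁)) = σ²·(k+1)/(k·n₁).
So n₁ = (1 + 1/k)·((z_{α/2} + z_β)/d)² = 1.500 × (2.802/0.36)².
n₁ = 1.500 × 60.58 = 90.9.
Round up: n₁ = 91, giving n₂ = 2 × 91 = 182.

n₁ = 91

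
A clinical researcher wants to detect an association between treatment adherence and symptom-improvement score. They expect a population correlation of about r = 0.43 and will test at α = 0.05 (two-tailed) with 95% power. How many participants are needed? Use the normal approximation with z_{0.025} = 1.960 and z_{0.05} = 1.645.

Fisher's z: C = ½·ln((1+r)/(1−r)) = ½·ln(2.5088) = 0.4599.
n = ((z_{α/2} + z_β)/C)² + 3.
(1.960 + 1.645) / 0.4599 = 3.605 / 0.4599 = 7.839.
n = 7.839² + 3 = 61.44 + 3 = 64.4.
Round up.

n = 65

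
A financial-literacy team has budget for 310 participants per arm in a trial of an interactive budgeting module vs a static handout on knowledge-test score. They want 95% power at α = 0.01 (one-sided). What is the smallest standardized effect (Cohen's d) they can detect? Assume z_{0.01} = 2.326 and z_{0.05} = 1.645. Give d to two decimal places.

For two independent groups of n = 310 each: d_min = (z_{α} + z_β)·√(2/n).
z-sum = 2.326 + 1.645 = 3.971.
d_min = 3.971 × √(2/310) = 3.971 × 0.0803 = 0.319.

d_min ≈ 0.32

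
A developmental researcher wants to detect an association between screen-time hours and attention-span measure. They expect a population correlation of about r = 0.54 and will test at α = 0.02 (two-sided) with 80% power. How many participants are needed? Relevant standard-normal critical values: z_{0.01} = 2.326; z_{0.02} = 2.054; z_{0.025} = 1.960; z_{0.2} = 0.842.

Fisher's z: C = ½·ln((1+r)/(1−r)) = ½·ln(3.3478) = 0.6042.
n = ((z_{α/2} + z_β)/C)² + 3.
(2.326 + 0.842) / 0.6042 = 3.168 / 0.6042 = 5.243.
n = 5.243² + 3 = 27.49 + 3 = 30.5.
Round up.

n = 31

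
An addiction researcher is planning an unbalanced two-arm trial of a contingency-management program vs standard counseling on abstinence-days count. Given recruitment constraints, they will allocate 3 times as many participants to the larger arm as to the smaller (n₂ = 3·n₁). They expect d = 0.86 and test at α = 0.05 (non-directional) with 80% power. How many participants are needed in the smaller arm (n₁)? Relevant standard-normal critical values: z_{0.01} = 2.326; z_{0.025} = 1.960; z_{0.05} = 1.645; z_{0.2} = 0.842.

With allocation ratio k = n₂/n₁ = 3, Var(x̄₁−x̄₂) = σ²(1/n₁ + 1/(k·n₁)) = σ²·(k+1)/(k·n₁).
So n₁ = (1 + 1/k)·((z_{α/2} + z_β)/d)² = 1.333 × (2.802/0.86)².
n₁ = 1.333 × 10.62 = 14.2.
Round up: n₁ = 15, giving n₂ = 3 × 15 = 45.

n₁ = 15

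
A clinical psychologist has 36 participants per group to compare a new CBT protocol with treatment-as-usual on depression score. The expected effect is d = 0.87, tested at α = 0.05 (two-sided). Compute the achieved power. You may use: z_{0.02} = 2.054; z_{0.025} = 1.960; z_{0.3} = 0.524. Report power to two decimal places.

For two equal groups, power = Φ(d·√(n/2) − z_{α/2}).
d·√(n/2) = 0.87 × √(36/2) = 0.87 × 4.243 = 3.691.
z_β = 3.691 − 1.960 = 1.731.
Power = Φ(1.731) = 0.958.

power ≈ 0.96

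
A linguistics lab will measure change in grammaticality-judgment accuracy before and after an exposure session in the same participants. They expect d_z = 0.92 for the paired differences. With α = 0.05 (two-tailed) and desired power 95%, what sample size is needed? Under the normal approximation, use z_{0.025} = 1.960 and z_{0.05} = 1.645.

n = 16 pairs

For a paired (one-sample on differences) test: n = ((z_{α/2} + z_β) / d)².
z_{α/2} + z_β = 1.960 + 1.645 = 3.605.
n = (3.605 / 0.92)² = 3.918² = 15.35.
Round up.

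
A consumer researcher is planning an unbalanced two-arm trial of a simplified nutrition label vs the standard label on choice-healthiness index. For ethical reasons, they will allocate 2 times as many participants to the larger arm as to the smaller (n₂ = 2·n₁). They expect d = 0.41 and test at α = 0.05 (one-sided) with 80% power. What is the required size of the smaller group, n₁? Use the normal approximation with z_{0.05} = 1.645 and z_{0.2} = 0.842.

With allocation ratio k = n₂/n₁ = 2, Var(x̄₁−x̄₂) = σ²(1/n₁ + 1/(k·n₁)) = σ²·(k+1)/(k·n₁).
So n₁ = (1 + 1/k)·((z_{α} + z_β)/d)² = 1.500 × (2.487/0.41)².
n₁ = 1.500 × 36.79 = 55.2.
Round up: n₁ = 56, giving n₂ = 2 × 56 = 112.

n₁ = 56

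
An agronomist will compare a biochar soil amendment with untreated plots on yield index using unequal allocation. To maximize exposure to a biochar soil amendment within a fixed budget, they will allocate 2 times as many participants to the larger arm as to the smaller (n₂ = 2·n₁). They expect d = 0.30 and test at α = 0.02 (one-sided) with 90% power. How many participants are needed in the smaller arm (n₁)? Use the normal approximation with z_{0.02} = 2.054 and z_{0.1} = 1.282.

n₁ = 186

With allocation ratio k = n₂/n₁ = 2, Var(x̄₁−x̄₂) = σ²(1/n₁ + 1/(k·n₁)) = σ²·(k+1)/(k·n₁).
So n₁ = (1 + 1/k)·((z_{α} + z_β)/d)² = 1.500 × (3.336/0.30)².
n₁ = 1.500 × 123.65 = 185.5.
Round up: n₁ = 186, giving n₂ = 2 × 186 = 372.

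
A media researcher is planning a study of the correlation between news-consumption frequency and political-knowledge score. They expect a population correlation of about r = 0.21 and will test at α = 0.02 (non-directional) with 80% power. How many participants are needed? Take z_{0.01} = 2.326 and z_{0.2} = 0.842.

n = 224

Fisher's z: C = ½·ln((1+r)/(1−r)) = ½·ln(1.5316) = 0.2132.
n = ((z_{α/2} + z_β)/C)² + 3.
(2.326 + 0.842) / 0.2132 = 3.168 / 0.2132 = 14.859.
n = 14.859² + 3 = 220.80 + 3 = 223.8.
Round up.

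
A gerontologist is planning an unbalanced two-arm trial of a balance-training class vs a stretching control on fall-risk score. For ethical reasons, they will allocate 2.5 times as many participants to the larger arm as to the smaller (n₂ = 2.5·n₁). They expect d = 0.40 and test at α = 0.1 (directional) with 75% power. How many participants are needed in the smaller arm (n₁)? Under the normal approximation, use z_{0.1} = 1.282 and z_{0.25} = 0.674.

n₁ = 34

With allocation ratio k = n₂/n₁ = 2.5, Var(x̄₁−x̄₂) = σ²(1/n₁ + 1/(k·n₁)) = σ²·(k+1)/(k·n₁).
So n₁ = (1 + 1/k)·((z_{α} + z_β)/d)² = 1.400 × (1.956/0.40)².
n₁ = 1.400 × 23.91 = 33.5.
Round up: n₁ = 34, giving n₂ = 2.5 × 34 = 85.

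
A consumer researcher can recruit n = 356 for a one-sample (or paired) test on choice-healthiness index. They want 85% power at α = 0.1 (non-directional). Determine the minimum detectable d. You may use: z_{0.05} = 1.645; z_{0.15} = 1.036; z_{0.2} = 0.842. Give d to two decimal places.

For a single sample (or paired design) of n = 356: d_min = (z_{α/2} + z_β)/√n.
z-sum = 1.645 + 1.036 = 2.681.
d_min = 2.681 / √356 = 2.681 / 18.868 = 0.142.

d_min ≈ 0.14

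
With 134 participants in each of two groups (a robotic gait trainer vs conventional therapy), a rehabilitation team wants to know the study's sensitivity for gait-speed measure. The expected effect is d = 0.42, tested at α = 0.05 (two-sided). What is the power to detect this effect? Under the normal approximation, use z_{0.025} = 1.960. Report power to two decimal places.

For two equal groups, power = Φ(d·√(n/2) − z_{α/2}).
d·√(n/2) = 0.42 × √(134/2) = 0.42 × 8.185 = 3.438.
z_β = 3.438 − 1.960 = 1.478.
Power = Φ(1.478) = 0.930.

power ≈ 0.93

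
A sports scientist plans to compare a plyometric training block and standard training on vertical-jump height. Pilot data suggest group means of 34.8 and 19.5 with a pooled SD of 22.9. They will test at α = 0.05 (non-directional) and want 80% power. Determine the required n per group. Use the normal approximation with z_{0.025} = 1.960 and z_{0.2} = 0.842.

Cohen's d = |M₁ − M₂| / SD_pooled = |34.8 − 19.5| / 22.9 = 15.3 / 22.9 = 0.668.
For two independent groups with equal n: n = 2·((z_{α/2} + z_β) / d)².
z_{α/2} + z_β = 1.960 + 0.842 = 2.802.
n = 2 × (2.802 / 0.668)² = 2 × 4.195² = 2 × 17.59 = 35.2.
Round up to the next whole participant.

n = 36 per group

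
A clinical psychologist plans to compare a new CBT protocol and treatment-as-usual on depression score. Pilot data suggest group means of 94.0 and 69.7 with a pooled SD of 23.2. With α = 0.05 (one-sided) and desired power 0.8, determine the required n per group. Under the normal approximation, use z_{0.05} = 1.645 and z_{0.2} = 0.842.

n = 12 per group

Cohen's d = |M₁ − M₂| / SD_pooled = |94.0 − 69.7| / 23.2 = 24.3 / 23.2 = 1.047.
For two independent groups with equal n: n = 2·((z_{α} + z_β) / d)².
z_{α} + z_β = 1.645 + 0.842 = 2.487.
n = 2 × (2.487 / 1.047)² = 2 × 2.375² = 2 × 5.64 = 11.3.
Round up to the next whole participant.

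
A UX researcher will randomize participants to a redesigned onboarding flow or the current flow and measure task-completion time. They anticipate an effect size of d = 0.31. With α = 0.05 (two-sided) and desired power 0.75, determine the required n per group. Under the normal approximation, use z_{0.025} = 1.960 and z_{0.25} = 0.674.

n = 145 per group

For two independent groups with equal n: n = 2·((z_{α/2} + z_β) / d)².
z_{α/2} + z_β = 1.960 + 0.674 = 2.634.
n = 2 × (2.634 / 0.31)² = 2 × 8.497² = 2 × 72.20 = 144.4.
Round up to the next whole participant.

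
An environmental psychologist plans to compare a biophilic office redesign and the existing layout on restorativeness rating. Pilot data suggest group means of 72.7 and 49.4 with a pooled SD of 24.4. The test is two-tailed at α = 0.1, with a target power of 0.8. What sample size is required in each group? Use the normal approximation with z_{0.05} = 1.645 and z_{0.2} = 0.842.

n = 14 per group

Cohen's d = |M₁ − M₂| / SD_pooled = |72.7 − 49.4| / 24.4 = 23.3 / 24.4 = 0.955.
For two independent groups with equal n: n = 2·((z_{α/2} + z_β) / d)².
z_{α/2} + z_β = 1.645 + 0.842 = 2.487.
n = 2 × (2.487 / 0.955)² = 2 × 2.604² = 2 × 6.78 = 13.6.
Round up to the next whole participant.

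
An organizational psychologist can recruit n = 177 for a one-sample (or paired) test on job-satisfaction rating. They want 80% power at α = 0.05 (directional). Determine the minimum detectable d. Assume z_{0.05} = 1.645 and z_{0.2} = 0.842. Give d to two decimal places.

d_min ≈ 0.19

For a single sample (or paired design) of n = 177: d_min = (z_{α} + z_β)/√n.
z-sum = 1.645 + 0.842 = 2.487.
d_min = 2.487 / √177 = 2.487 / 13.304 = 0.187.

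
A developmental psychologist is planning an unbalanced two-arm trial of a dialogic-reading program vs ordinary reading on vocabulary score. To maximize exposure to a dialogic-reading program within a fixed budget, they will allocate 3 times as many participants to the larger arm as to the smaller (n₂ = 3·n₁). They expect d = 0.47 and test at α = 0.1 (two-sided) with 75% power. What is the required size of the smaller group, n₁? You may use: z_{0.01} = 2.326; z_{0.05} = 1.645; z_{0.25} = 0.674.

With allocation ratio k = n₂/n₁ = 3, Var(x̄₁−x̄₂) = σ²(1/n₁ + 1/(k·n₁)) = σ²·(k+1)/(k·n₁).
So n₁ = (1 + 1/k)·((z_{α/2} + z_β)/d)² = 1.333 × (2.319/0.47)².
n₁ = 1.333 × 24.34 = 32.5.
Round up: n₁ = 33, giving n₂ = 3 × 33 = 99.

n₁ = 33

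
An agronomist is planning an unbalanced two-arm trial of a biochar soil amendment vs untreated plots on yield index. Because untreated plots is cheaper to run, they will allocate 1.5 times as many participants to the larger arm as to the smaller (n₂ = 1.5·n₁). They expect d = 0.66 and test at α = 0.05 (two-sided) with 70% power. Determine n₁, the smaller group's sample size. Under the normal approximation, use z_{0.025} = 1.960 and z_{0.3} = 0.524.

With allocation ratio k = n₂/n₁ = 1.5, Var(x̄₁−x̄₂) = σ²(1/n₁ + 1/(k·n₁)) = σ²·(k+1)/(k·n₁).
So n₁ = (1 + 1/k)·((z_{α/2} + z_β)/d)² = 1.667 × (2.484/0.66)².
n₁ = 1.667 × 14.16 = 23.6.
Round up: n₁ = 24, giving n₂ = 1.5 × 24 = 36.

n₁ = 24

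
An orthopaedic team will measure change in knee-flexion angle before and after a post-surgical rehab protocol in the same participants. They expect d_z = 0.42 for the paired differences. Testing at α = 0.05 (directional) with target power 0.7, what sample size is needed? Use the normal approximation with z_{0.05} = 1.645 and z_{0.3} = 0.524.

For a paired (one-sample on differences) test: n = ((z_{α} + z_β) / d)².
z_{α} + z_β = 1.645 + 0.524 = 2.169.
n = (2.169 / 0.42)² = 5.164² = 26.67.
Round up.

n = 27 pairs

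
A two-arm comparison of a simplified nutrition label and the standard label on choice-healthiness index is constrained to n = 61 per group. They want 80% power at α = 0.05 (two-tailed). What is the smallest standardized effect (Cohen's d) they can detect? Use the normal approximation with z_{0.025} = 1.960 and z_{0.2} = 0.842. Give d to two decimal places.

d_min ≈ 0.51

For two independent groups of n = 61 each: d_min = (z_{α/2} + z_β)·√(2/n).
z-sum = 1.960 + 0.842 = 2.802.
d_min = 2.802 × √(2/61) = 2.802 × 0.1811 = 0.507.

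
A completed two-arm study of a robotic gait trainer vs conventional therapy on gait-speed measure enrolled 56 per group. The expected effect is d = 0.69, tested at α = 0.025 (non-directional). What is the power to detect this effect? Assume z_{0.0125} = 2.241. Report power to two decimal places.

For two equal groups, power = Φ(d·√(n/2) − z_{α/2}).
d·√(n/2) = 0.69 × √(56/2) = 0.69 × 5.292 = 3.651.
z_β = 3.651 − 2.241 = 1.410.
Power = Φ(1.410) = 0.921.

power ≈ 0.92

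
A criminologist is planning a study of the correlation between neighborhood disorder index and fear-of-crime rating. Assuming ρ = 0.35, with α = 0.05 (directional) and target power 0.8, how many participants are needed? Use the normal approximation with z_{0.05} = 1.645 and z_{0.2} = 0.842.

Fisher's z: C = ½·ln((1+r)/(1−r)) = ½·ln(2.0769) = 0.3654.
n = ((z_{α} + z_β)/C)² + 3.
(1.645 + 0.842) / 0.3654 = 2.487 / 0.3654 = 6.806.
n = 6.806² + 3 = 46.32 + 3 = 49.3.
Round up.

n = 50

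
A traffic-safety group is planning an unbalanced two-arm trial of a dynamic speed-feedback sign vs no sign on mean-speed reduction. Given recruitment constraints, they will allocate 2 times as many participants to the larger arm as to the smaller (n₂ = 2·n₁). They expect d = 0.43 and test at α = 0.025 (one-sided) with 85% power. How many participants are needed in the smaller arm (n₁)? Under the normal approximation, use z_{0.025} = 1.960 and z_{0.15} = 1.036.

With allocation ratio k = n₂/n₁ = 2, Var(x̄₁−x̄₂) = σ²(1/n₁ + 1/(k·n₁)) = σ²·(k+1)/(k·n₁).
So n₁ = (1 + 1/k)·((z_{α} + z_β)/d)² = 1.500 × (2.996/0.43)².
n₁ = 1.500 × 48.55 = 72.8.
Round up: n₁ = 73, giving n₂ = 2 × 73 = 146.

n₁ = 73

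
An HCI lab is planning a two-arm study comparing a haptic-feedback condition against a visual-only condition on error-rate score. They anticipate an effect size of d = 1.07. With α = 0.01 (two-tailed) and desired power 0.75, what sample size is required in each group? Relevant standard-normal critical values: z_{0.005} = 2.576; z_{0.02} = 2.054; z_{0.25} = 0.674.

For two independent groups with equal n: n = 2·((z_{α/2} + z_β) / d)².
z_{α/2} + z_β = 2.576 + 0.674 = 3.250.
n = 2 × (3.250 / 1.07)² = 2 × 3.037² = 2 × 9.23 = 18.5.
Round up to the next whole participant.

n = 19 per group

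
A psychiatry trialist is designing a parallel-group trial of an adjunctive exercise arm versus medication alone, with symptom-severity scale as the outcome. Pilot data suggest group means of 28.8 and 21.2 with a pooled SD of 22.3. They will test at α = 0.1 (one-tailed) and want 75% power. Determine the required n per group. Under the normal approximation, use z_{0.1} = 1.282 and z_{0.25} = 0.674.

Cohen's d = |M₁ − M₂| / SD_pooled = |28.8 − 21.2| / 22.3 = 7.6 / 22.3 = 0.341.
For two independent groups with equal n: n = 2·((z_{α} + z_β) / d)².
z_{α} + z_β = 1.282 + 0.674 = 1.956.
n = 2 × (1.956 / 0.341)² = 2 × 5.736² = 2 × 32.90 = 65.8.
Round up to the next whole participant.

n = 66 per group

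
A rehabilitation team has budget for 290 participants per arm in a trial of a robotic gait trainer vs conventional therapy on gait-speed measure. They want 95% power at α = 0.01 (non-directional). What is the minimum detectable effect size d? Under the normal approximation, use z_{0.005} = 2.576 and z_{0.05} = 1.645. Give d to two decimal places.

d_min ≈ 0.35

For two independent groups of n = 290 each: d_min = (z_{α/2} + z_β)·√(2/n).
z-sum = 2.576 + 1.645 = 4.221.
d_min = 4.221 × √(2/290) = 4.221 × 0.0830 = 0.351.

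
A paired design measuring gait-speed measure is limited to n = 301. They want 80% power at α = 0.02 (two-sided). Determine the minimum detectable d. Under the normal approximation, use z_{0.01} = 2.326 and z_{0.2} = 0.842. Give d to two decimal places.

For a single sample (or paired design) of n = 301: d_min = (z_{α/2} + z_β)/√n.
z-sum = 2.326 + 0.842 = 3.168.
d_min = 3.168 / √301 = 3.168 / 17.349 = 0.183.

d_min ≈ 0.18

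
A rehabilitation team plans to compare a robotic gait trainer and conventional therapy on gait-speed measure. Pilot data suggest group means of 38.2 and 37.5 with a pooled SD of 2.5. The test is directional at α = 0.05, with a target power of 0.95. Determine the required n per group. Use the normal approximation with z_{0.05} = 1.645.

Cohen's d = |M₁ − M₂| / SD_pooled = |38.2 − 37.5| / 2.5 = 0.7 / 2.5 = 0.280.
For two independent groups with equal n: n = 2·((z_{α} + z_β) / d)².
z_{α} + z_β = 1.645 + 1.645 = 3.290.
n = 2 × (3.290 / 0.280)² = 2 × 11.750² = 2 × 138.06 = 276.1.
Round up to the next whole participant.

n = 277 per group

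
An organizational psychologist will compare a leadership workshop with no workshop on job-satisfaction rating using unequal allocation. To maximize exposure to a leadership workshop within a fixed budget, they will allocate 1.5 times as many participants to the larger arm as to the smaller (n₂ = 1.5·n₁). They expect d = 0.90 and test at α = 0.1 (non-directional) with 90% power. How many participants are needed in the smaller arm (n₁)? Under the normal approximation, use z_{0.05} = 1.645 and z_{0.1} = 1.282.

n₁ = 18

With allocation ratio k = n₂/n₁ = 1.5, Var(x̄₁−x̄₂) = σ²(1/n₁ + 1/(k·n₁)) = σ²·(k+1)/(k·n₁).
So n₁ = (1 + 1/k)·((z_{α/2} + z_β)/d)² = 1.667 × (2.927/0.90)².
n₁ = 1.667 × 10.58 = 17.6.
Round up: n₁ = 18, giving n₂ = 1.5 × 18 = 27.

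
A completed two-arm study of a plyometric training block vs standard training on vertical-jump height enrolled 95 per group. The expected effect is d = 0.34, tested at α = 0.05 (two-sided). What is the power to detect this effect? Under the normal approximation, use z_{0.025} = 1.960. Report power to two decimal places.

power ≈ 0.65

For two equal groups, power = Φ(d·√(n/2) − z_{α/2}).
d·√(n/2) = 0.34 × √(95/2) = 0.34 × 6.892 = 2.343.
z_β = 2.343 − 1.960 = 0.383.
Power = Φ(0.383) = 0.649.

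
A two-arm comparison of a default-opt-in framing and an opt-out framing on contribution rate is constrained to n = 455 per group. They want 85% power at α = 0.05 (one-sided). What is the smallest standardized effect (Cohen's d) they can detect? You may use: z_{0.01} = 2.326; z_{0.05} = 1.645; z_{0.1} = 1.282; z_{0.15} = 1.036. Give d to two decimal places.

For two independent groups of n = 455 each: d_min = (z_{α} + z_β)·√(2/n).
z-sum = 1.645 + 1.036 = 2.681.
d_min = 2.681 × √(2/455) = 2.681 × 0.0663 = 0.178.

d_min ≈ 0.18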